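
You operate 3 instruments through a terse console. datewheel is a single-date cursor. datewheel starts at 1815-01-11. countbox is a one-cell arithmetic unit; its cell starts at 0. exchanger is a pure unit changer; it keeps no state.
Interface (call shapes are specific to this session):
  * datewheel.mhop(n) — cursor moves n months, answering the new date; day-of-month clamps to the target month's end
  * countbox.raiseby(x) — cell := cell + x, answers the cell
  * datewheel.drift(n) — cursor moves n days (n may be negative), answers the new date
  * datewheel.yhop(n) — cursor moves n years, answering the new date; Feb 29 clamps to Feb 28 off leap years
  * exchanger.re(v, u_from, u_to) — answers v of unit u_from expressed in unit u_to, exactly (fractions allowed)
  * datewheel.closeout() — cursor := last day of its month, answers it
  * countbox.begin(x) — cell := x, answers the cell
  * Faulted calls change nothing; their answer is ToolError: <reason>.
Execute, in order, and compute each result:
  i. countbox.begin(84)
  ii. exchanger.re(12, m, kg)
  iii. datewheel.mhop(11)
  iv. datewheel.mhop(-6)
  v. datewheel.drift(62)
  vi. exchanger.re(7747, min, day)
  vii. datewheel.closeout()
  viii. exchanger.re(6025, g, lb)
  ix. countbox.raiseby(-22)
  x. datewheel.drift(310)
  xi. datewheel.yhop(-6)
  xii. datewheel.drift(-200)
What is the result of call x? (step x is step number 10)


;; countbox.begin(x: 84) ~> 84
;; exchanger.re(v: 12, u_from: m, u_to: kg) ~> ToolError: incompatible units
;; datewheel.mhop(n: 11) ~> 1815-12-11
;; datewheel.mhop(n: -6) ~> 1815-06-11
;; datewheel.drift(n: 62) ~> 1815-08-12
;; exchanger.re(v: 7747, u_from: min, u_to: day) ~> 7747/1440
;; datewheel.closeout() ~> 1815-08-31
;; exchanger.re(v: 6025, u_from: g, u_to: lb) ~> 602500000/45359237
;; countbox.raiseby(x: -22) ~> 62
;; datewheel.drift(n: 310) ~> 1816-07-06
;; datewheel.yhop(n: -6) ~> 1810-07-06
;; datewheel.drift(n: -200) ~> 1809-12-18

Answer: 1816-07-06


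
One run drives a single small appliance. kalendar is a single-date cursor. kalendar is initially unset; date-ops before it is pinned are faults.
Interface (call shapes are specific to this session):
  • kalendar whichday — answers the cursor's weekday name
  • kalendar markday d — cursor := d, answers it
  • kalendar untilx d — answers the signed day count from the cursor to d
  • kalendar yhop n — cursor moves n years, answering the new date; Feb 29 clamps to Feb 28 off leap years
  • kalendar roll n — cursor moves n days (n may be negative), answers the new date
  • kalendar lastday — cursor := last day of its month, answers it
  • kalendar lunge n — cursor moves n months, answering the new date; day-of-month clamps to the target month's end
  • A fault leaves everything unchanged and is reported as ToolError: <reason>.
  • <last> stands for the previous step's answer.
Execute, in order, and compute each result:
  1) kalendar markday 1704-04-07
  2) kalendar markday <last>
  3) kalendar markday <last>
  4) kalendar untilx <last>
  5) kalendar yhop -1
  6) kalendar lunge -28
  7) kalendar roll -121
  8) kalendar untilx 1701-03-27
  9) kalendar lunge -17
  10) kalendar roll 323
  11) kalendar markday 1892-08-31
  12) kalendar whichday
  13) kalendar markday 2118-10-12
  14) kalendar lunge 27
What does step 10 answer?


>> kalendar markday(d='1704-04-07')
<< 1704-04-07
>> kalendar markday(d='<last>')
<< 1704-04-07
>> kalendar markday(d='<last>')
<< 1704-04-07
>> kalendar untilx(d='<last>')
<< 0
>> kalendar yhop(n='-1')
<< 1703-04-07
>> kalendar lunge(n='-28')
<< 1700-12-07
>> kalendar roll(n='-121')
<< 1700-08-08
>> kalendar untilx(d='1701-03-27')
<< 231
>> kalendar lunge(n='-17')
<< 1699-03-08
>> kalendar roll(n='323')
<< 1700-01-25
>> kalendar markday(d='1892-08-31')
<< 1892-08-31
>> kalendar whichday()
<< Wednesday
>> kalendar markday(d='2118-10-12')
<< 2118-10-12
>> kalendar lunge(n='27')
<< 2121-01-12

Answer: 1700-01-25


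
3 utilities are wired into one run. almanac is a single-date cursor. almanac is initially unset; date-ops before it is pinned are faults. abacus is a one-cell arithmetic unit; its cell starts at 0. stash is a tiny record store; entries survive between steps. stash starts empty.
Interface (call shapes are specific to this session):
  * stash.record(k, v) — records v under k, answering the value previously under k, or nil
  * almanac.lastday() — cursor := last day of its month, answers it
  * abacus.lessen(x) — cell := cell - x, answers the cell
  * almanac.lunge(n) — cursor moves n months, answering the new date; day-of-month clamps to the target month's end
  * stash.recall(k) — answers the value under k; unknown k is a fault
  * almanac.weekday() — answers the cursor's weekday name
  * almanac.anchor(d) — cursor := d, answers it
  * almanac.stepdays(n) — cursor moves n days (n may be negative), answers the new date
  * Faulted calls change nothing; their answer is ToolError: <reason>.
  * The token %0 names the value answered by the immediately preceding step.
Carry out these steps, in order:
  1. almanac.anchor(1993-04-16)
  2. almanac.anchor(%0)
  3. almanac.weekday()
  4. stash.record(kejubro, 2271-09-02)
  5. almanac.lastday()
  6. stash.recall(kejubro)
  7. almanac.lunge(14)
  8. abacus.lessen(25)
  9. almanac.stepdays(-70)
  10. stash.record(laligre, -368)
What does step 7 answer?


Answer: 1994-06-30

Derivation:
[in] anchor 1993-04-16
= 1993-04-16
[in] anchor %0
= 1993-04-16
[in] weekday
= Friday
[in] record kejubro 2271-09-02
= nil
[in] lastday
= 1993-04-30
[in] recall kejubro
= 2271-09-02
[in] lunge 14
= 1994-06-30
[in] lessen 25
= -25
[in] stepdays -70
= 1994-04-21
[in] record laligre -368
= nil


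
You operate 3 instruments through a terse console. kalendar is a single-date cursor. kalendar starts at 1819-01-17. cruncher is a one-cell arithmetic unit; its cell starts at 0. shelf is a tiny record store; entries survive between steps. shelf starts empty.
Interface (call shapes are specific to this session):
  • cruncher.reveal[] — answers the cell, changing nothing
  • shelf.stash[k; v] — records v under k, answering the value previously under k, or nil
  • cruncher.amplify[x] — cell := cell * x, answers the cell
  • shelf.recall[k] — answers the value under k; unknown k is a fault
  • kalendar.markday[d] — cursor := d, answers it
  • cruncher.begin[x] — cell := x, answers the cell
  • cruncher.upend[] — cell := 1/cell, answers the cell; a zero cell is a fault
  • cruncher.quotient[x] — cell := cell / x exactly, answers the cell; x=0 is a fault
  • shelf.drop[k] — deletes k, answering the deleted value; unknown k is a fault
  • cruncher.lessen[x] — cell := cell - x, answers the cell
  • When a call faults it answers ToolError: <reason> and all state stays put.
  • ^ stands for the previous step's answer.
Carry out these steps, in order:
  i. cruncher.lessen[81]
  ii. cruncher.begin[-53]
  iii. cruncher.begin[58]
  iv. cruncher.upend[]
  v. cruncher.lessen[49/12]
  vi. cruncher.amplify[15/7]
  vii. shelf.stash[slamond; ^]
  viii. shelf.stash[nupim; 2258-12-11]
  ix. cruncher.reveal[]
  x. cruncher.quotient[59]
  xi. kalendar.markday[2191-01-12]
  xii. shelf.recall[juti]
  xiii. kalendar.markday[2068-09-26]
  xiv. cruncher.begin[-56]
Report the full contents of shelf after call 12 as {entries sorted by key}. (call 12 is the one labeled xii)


> lessen x→81
:: -81
> begin x→-53
:: -53
> begin x→58
:: 58
> upend
:: 1/58
> lessen x→49/12
:: -1415/348
> amplify x→15/7
:: -7075/812
> stash k→slamond v→^
:: nil
> stash k→nupim v→2258-12-11
:: nil
> reveal
:: -7075/812
> quotient x→59
:: -7075/47908
> markday d→2191-01-12
:: 2191-01-12
> recall k→juti
:: ToolError: no such key juti
> markday d→2068-09-26
:: 2068-09-26
> begin x→-56
:: -56

Answer: {nupim=2258-12-11, slamond=-7075/812}


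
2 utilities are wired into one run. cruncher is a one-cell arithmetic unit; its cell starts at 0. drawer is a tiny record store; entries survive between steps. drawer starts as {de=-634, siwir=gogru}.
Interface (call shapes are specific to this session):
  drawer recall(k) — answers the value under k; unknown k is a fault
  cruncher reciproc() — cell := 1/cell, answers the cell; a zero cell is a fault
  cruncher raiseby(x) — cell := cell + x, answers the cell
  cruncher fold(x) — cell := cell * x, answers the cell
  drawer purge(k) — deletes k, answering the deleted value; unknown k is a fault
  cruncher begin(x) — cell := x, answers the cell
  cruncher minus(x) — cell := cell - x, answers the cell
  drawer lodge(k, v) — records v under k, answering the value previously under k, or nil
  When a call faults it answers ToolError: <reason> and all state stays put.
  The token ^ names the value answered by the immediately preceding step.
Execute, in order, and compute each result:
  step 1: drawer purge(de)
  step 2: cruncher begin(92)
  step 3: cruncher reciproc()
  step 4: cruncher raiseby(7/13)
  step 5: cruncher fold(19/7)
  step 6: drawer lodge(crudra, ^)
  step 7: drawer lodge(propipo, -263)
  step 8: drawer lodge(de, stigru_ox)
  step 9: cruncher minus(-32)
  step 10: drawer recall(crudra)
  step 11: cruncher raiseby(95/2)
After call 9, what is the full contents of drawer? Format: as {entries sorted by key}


Answer: {crudra=12483/8372, de=stigru_ox, propipo=-263, siwir=gogru}

Derivation:
;; drawer purge(k='de') -> -634
;; cruncher begin(x='92') -> 92
;; cruncher reciproc() -> 1/92
;; cruncher raiseby(x='7/13') -> 657/1196
;; cruncher fold(x='19/7') -> 12483/8372
;; drawer lodge(k='crudra', v='^') -> nil
;; drawer lodge(k='propipo', v='-263') -> nil
;; drawer lodge(k='de', v='stigru_ox') -> nil
;; cruncher minus(x='-32') -> 280387/8372
;; drawer recall(k='crudra') -> 12483/8372
;; cruncher raiseby(x='95/2') -> 678057/8372


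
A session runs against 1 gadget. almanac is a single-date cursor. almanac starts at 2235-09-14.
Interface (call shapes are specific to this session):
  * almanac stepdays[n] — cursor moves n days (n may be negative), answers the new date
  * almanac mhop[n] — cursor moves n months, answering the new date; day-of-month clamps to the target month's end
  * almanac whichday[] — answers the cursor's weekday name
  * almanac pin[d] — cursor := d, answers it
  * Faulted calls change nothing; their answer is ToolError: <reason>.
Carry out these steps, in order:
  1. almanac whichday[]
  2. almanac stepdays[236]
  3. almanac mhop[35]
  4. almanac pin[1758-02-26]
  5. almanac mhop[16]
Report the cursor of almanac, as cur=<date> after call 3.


Answer: cur=2239-04-07

Derivation:
·→ almanac whichday()
·← Monday
·→ almanac stepdays(n: 236)
·← 2236-05-07
·→ almanac mhop(n: 35)
·← 2239-04-07
·→ almanac pin(d: 1758-02-26)
·← 1758-02-26
·→ almanac mhop(n: 16)
·← 1759-06-26


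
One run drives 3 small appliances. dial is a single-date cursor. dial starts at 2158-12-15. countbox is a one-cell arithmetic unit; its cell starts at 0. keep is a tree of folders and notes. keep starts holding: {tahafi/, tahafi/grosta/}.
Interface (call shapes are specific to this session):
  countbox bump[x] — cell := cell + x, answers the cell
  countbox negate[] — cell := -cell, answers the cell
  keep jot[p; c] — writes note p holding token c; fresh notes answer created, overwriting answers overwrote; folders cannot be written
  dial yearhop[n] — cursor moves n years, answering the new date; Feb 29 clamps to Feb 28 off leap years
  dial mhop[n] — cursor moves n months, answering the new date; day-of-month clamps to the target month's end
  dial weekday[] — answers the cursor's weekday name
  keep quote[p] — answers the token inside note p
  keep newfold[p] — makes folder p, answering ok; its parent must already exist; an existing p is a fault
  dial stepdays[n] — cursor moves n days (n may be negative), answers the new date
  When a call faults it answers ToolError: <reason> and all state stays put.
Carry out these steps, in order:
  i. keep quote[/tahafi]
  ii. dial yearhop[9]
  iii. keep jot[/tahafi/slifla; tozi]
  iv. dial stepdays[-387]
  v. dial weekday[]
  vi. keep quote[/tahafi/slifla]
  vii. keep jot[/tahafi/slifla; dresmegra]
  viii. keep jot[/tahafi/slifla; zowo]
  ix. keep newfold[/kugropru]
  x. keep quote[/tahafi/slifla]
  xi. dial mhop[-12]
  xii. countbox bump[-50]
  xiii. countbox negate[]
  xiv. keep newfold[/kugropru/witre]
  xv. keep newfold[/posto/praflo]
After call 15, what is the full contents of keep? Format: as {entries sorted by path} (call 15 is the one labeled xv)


>>> keep quote p: /tahafi
= ToolError: is a directory
>>> dial yearhop n: 9
= 2167-12-15
>>> keep jot p: /tahafi/slifla c: tozi
= created
>>> dial stepdays n: -387
= 2166-11-23
>>> dial weekday
= Sunday
>>> keep quote p: /tahafi/slifla
= tozi
>>> keep jot p: /tahafi/slifla c: dresmegra
= overwrote
>>> keep jot p: /tahafi/slifla c: zowo
= overwrote
>>> keep newfold p: /kugropru
= ok
>>> keep quote p: /tahafi/slifla
= zowo
>>> dial mhop n: -12
= 2165-11-23
>>> countbox bump x: -50
= -50
>>> countbox negate
= 50
>>> keep newfold p: /kugropru/witre
= ok
>>> keep newfold p: /posto/praflo
= ToolError: no parent

Answer: {kugropru/, kugropru/witre/, tahafi/, tahafi/grosta/, tahafi/slifla=zowo}


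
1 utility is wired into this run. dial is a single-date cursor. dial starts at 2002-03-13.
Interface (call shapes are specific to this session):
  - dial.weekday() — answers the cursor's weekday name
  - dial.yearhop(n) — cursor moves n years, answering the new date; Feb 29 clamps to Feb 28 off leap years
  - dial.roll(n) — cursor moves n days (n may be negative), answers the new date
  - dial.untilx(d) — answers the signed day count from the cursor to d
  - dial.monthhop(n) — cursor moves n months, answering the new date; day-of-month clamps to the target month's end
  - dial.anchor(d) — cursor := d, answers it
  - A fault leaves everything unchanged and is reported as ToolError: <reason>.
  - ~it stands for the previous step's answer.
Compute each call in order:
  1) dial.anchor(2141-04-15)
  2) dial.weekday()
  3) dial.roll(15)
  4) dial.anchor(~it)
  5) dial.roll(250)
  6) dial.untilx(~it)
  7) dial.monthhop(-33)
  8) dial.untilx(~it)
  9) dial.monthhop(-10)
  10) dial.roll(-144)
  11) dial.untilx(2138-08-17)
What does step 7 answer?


Answer: 2139-04-05

Derivation:
$ dial.anchor d=2141-04-15
[out] 2141-04-15
$ dial.weekday
[out] Saturday
$ dial.roll n=15
[out] 2141-04-30
$ dial.anchor d=~it
[out] 2141-04-30
$ dial.roll n=250
[out] 2142-01-05
$ dial.untilx d=~it
[out] 0
$ dial.monthhop n=-33
[out] 2139-04-05
$ dial.untilx d=~it
[out] 0
$ dial.monthhop n=-10
[out] 2138-06-05
$ dial.roll n=-144
[out] 2138-01-12
$ dial.untilx d=2138-08-17
[out] 217


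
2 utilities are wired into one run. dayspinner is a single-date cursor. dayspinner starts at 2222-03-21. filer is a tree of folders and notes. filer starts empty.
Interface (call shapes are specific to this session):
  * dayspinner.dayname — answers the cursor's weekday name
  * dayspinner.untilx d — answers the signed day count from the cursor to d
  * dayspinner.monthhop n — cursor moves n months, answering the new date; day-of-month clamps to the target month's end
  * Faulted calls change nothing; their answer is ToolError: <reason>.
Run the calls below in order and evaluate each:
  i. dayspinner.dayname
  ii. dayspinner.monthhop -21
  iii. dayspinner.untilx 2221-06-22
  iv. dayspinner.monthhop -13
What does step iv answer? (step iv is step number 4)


Answer: 2219-05-21

Derivation:
CALL dayspinner.dayname[]
RET  Thursday
CALL dayspinner.monthhop[n=-21]
RET  2220-06-21
CALL dayspinner.untilx[d=2221-06-22]
RET  366
CALL dayspinner.monthhop[n=-13]
RET  2219-05-21


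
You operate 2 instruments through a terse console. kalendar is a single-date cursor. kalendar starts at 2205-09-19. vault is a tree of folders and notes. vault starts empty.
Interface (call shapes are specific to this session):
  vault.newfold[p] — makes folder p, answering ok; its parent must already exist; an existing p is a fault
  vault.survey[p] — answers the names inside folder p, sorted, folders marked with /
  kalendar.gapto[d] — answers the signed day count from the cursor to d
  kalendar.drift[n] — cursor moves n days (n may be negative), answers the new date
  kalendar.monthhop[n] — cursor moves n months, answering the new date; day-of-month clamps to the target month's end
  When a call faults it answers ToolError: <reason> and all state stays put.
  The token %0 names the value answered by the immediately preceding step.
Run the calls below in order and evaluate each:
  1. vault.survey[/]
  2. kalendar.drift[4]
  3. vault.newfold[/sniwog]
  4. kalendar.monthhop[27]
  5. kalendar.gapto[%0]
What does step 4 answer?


Answer: 2207-12-23

Derivation:
% 1. vault.survey(p: /) => []
% 2. kalendar.drift(n: 4) => 2205-09-23
% 3. vault.newfold(p: /sniwog) => ok
% 4. kalendar.monthhop(n: 27) => 2207-12-23
% 5. kalendar.gapto(d: %0) => 0


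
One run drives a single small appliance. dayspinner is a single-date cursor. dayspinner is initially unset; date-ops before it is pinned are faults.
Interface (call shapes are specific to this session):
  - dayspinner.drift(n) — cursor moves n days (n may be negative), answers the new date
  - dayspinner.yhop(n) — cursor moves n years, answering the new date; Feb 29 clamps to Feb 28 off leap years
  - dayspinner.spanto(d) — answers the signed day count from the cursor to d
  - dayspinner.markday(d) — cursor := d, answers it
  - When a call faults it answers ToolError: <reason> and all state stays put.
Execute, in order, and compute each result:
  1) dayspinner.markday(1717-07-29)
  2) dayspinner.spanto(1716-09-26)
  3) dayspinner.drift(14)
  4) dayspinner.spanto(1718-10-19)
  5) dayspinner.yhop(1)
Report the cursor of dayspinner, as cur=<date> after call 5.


# 1. dayspinner.markday(d=1717-07-29) => 1717-07-29
# 2. dayspinner.spanto(d=1716-09-26) => -306
# 3. dayspinner.drift(n=14) => 1717-08-12
# 4. dayspinner.spanto(d=1718-10-19) => 433
# 5. dayspinner.yhop(n=1) => 1718-08-12

Answer: cur=1718-08-12


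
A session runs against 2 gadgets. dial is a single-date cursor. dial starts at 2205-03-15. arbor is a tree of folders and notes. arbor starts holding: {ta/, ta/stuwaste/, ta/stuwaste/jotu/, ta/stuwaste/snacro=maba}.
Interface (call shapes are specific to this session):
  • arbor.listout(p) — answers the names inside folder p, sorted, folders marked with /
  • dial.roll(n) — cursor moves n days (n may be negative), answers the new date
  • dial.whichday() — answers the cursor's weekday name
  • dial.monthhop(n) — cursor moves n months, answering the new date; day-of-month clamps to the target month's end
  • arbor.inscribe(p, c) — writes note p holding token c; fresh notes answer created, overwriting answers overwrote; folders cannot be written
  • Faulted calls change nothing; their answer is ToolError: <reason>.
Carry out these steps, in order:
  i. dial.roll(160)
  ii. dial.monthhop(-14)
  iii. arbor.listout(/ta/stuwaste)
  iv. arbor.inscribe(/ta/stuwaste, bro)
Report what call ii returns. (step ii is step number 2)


Answer: 2204-06-22

Derivation:
Invoking roll with n: 160: 2205-08-22.
Invoking monthhop with n: -14, and get 2204-06-22.
I try listout with p: /ta/stuwaste, and see [jotu/, snacro].
Now I run inscribe with p: /ta/stuwaste, c: bro, → ToolError: is a directory.


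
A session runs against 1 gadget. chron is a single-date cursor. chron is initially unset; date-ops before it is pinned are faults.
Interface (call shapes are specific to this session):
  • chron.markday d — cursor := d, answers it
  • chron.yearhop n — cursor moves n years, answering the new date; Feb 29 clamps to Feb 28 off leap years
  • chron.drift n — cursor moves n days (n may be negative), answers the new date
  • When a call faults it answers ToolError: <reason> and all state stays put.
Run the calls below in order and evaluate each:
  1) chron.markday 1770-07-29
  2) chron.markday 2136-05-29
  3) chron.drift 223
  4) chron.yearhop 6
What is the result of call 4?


! chron.markday(d=1770-07-29) -> 1770-07-29
! chron.markday(d=2136-05-29) -> 2136-05-29
! chron.drift(n=223) -> 2137-01-07
! chron.yearhop(n=6) -> 2143-01-07

Answer: 2143-01-07


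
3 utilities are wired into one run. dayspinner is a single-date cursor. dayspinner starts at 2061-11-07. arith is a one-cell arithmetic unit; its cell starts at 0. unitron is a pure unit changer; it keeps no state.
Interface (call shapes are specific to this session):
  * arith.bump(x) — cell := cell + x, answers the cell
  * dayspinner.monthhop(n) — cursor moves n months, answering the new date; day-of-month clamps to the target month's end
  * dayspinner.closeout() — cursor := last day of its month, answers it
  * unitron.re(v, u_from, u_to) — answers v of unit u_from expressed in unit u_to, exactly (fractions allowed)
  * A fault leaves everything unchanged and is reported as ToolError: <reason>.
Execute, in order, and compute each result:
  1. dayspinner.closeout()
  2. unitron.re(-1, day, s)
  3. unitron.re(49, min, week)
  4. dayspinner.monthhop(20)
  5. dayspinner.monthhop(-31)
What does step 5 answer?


·→ dayspinner.closeout()
·← 2061-11-30
·→ unitron.re(-1, day, s)
·← -86400
·→ unitron.re(49, min, week)
·← 7/1440
·→ dayspinner.monthhop(20)
·← 2063-07-30
·→ dayspinner.monthhop(-31)
·← 2060-12-30

Answer: 2060-12-30


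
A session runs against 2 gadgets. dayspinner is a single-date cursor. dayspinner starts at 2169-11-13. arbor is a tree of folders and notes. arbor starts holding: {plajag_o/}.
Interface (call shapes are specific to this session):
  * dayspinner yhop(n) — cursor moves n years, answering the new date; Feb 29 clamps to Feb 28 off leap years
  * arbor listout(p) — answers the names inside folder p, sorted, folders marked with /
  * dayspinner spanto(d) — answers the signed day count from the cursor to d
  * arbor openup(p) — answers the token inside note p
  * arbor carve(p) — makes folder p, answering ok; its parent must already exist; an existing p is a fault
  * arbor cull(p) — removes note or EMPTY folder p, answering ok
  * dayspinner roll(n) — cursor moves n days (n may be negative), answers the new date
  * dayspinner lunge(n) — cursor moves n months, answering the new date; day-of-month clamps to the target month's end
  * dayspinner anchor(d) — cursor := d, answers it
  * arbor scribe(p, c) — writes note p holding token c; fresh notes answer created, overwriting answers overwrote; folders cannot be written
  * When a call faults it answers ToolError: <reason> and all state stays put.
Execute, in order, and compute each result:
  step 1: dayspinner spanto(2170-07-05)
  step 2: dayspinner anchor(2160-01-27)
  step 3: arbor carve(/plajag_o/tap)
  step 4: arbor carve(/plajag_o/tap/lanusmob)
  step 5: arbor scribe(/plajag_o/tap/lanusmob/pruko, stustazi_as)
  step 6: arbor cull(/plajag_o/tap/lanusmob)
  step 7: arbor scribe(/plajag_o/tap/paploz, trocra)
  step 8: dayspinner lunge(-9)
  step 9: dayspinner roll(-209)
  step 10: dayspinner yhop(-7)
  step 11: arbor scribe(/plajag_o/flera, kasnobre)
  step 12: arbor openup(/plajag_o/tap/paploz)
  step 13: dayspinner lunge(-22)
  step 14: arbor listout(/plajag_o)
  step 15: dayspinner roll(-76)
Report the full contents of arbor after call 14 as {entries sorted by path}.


Answer: {plajag_o/, plajag_o/flera=kasnobre, plajag_o/tap/, plajag_o/tap/lanusmob/, plajag_o/tap/lanusmob/pruko=stustazi_as, plajag_o/tap/paploz=trocra}

Derivation:
% dayspinner spanto(2170-07-05) : 234
% dayspinner anchor(2160-01-27) : 2160-01-27
% arbor carve(/plajag_o/tap) : ok
% arbor carve(/plajag_o/tap/lanusmob) : ok
% arbor scribe(/plajag_o/tap/lanusmob/pruko, stustazi_as) : created
% arbor cull(/plajag_o/tap/lanusmob) : ToolError: not empty
% arbor scribe(/plajag_o/tap/paploz, trocra) : created
% dayspinner lunge(-9) : 2159-04-27
% dayspinner roll(-209) : 2158-09-30
% dayspinner yhop(-7) : 2151-09-30
% arbor scribe(/plajag_o/flera, kasnobre) : created
% arbor openup(/plajag_o/tap/paploz) : trocra
% dayspinner lunge(-22) : 2149-11-30
% arbor listout(/plajag_o) : [flera, tap/]
% dayspinner roll(-76) : 2149-09-15


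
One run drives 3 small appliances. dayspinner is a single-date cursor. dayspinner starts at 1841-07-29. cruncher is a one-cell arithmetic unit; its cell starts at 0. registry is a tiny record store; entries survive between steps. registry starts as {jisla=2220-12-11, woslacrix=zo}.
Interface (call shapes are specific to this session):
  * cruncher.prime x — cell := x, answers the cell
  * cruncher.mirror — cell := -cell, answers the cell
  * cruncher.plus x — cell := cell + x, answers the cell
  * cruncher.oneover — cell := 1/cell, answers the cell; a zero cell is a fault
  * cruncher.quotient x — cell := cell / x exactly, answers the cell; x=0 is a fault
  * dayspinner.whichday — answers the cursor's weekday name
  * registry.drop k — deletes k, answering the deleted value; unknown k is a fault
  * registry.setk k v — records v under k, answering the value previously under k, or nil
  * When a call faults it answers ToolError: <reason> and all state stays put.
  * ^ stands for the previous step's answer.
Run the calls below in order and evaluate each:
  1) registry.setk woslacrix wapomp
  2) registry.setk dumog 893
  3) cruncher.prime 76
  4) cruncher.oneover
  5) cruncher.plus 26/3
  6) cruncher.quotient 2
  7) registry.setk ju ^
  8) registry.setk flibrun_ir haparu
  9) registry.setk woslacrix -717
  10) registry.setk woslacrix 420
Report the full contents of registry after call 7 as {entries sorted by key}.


Answer: {dumog=893, jisla=2220-12-11, ju=1979/456, woslacrix=wapomp}

Derivation:
Do: setk[k='woslacrix'; v='wapomp']
See: zo
Do: setk[k='dumog'; v='893']
See: nil
Do: prime[x='76']
See: 76
Do: oneover[]
See: 1/76
Do: plus[x='26/3']
See: 1979/228
Do: quotient[x='2']
See: 1979/456
Do: setk[k='ju'; v='^']
See: nil
Do: setk[k='flibrun_ir'; v='haparu']
See: nil
Do: setk[k='woslacrix'; v='-717']
See: wapomp
Do: setk[k='woslacrix'; v='420']
See: -717


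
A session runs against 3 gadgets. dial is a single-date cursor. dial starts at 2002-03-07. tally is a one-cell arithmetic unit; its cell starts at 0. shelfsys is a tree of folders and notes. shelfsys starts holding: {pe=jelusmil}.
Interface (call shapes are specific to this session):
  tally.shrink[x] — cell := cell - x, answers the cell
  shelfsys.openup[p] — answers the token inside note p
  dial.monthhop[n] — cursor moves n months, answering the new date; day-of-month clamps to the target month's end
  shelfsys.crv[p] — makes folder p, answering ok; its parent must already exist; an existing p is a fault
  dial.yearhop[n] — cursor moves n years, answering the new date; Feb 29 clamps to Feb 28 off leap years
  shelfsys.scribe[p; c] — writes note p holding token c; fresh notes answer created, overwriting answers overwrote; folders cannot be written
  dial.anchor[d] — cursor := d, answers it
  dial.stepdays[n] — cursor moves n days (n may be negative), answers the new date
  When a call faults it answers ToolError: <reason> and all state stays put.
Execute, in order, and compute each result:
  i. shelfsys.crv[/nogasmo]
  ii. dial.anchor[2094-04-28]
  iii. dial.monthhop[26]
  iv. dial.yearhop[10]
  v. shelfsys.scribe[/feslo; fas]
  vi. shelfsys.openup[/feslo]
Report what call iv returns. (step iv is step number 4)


Answer: 2106-06-28

Derivation:
$ shelfsys.crv /nogasmo
:: ok
$ dial.anchor 2094-04-28
:: 2094-04-28
$ dial.monthhop 26
:: 2096-06-28
$ dial.yearhop 10
:: 2106-06-28
$ shelfsys.scribe /feslo fas
:: created
$ shelfsys.openup /feslo
:: fas


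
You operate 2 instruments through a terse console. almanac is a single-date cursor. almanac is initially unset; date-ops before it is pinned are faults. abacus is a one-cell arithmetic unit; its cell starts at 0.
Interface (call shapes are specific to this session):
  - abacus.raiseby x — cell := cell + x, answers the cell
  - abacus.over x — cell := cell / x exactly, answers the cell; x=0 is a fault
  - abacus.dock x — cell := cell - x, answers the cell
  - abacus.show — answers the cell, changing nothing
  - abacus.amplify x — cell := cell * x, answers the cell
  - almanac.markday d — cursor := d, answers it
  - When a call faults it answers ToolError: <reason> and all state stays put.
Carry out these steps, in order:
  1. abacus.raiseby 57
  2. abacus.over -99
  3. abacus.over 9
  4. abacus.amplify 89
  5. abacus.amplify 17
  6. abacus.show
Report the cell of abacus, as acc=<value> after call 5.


==> abacus.raiseby(x→57)
<== 57
==> abacus.over(x→-99)
<== -19/33
==> abacus.over(x→9)
<== -19/297
==> abacus.amplify(x→89)
<== -1691/297
==> abacus.amplify(x→17)
<== -28747/297
==> abacus.show()
<== -28747/297

Answer: acc=-28747/297


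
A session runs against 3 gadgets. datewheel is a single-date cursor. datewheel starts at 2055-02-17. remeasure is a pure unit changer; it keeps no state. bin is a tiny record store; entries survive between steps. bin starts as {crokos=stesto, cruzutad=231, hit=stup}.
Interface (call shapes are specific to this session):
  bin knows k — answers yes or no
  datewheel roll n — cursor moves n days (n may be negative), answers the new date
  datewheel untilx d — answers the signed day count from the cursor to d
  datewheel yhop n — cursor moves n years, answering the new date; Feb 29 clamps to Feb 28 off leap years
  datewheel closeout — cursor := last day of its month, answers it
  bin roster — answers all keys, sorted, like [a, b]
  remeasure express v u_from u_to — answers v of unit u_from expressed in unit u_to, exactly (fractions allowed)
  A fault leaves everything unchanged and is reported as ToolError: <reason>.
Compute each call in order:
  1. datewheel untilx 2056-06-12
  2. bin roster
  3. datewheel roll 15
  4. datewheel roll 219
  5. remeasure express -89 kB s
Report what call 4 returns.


I run datewheel untilx using 2056-06-12, — result: 481.
I call bin roster(), and observe [crokos, cruzutad, hit].
Calling datewheel roll using 15, yielding 2055-03-04.
I run datewheel roll using 219, giving 2055-10-09.
I try remeasure express using -89, kB, s, yielding ToolError: incompatible units.

Answer: 2055-10-09


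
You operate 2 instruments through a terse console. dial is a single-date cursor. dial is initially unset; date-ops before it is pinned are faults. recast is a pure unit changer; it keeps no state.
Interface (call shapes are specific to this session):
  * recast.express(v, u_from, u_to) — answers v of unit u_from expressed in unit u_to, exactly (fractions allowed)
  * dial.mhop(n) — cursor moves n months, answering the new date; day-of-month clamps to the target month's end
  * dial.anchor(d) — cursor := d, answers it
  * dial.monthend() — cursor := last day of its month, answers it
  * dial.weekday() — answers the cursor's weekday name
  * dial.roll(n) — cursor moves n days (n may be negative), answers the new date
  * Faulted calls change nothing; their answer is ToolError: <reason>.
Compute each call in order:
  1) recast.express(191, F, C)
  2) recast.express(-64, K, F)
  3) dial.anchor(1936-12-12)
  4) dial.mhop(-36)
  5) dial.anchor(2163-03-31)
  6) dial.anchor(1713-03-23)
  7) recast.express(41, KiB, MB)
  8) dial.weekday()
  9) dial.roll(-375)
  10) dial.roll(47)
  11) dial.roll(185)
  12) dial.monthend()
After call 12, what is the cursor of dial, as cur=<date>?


Answer: cur=1712-10-31

Derivation:
I run recast.express(v→191, u_from→F, u_to→C), yielding 265/3.
I use recast.express(v→-64, u_from→K, u_to→F), and get -57487/100.
I invoke dial.anchor(d→1936-12-12), → 1936-12-12.
Now I run dial.mhop(n→-36): 1933-12-12.
I use dial.anchor(d→2163-03-31), which returns 2163-03-31.
I try dial.anchor(d→1713-03-23), yielding 1713-03-23.
Calling recast.express(v→41, u_from→KiB, u_to→MB), giving 656/15625.
Now I run dial.weekday(), yielding Thursday.
I try dial.roll(n→-375), and see 1712-03-13.
I use dial.roll(n→47), giving 1712-04-29.
I try dial.roll(n→185), — result: 1712-10-31.
Calling dial.monthend(), giving 1712-10-31.


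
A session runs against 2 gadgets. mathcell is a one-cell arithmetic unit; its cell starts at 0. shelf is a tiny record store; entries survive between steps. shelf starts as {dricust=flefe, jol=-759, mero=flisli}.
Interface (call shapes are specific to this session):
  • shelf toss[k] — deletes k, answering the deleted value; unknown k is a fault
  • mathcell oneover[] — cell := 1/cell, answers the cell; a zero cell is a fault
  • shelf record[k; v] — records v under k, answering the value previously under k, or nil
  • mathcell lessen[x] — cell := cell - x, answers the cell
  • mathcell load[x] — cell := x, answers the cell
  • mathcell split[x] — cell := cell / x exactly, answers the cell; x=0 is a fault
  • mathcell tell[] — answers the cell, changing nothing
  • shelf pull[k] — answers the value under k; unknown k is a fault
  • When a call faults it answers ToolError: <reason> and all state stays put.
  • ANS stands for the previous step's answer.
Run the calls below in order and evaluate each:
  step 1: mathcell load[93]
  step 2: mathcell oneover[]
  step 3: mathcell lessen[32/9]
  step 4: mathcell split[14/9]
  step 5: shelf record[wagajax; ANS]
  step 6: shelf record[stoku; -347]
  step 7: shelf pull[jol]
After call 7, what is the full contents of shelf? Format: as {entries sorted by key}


> mathcell load 93
= 93
> mathcell oneover
= 1/93
> mathcell lessen 32/9
= -989/279
> mathcell split 14/9
= -989/434
> shelf record wagajax ANS
= nil
> shelf record stoku -347
= nil
> shelf pull jol
= -759

Answer: {dricust=flefe, jol=-759, mero=flisli, stoku=-347, wagajax=-989/434}


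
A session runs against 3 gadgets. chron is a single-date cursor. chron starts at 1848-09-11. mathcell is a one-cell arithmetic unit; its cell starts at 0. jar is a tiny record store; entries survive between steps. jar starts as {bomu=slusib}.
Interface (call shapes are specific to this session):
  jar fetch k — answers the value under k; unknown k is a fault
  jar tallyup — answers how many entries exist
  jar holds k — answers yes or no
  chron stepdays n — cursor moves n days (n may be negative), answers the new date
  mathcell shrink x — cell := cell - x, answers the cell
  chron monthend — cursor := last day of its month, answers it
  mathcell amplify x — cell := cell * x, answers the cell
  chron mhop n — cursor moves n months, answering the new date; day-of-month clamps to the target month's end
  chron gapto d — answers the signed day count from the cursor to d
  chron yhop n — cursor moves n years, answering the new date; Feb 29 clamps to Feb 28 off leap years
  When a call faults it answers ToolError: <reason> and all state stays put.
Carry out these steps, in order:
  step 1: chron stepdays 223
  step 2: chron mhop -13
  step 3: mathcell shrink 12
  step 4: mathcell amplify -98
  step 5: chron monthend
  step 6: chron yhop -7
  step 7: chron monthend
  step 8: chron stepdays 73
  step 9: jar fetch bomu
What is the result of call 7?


! 1. chron stepdays(n→223) ~> 1849-04-22
! 2. chron mhop(n→-13) ~> 1848-03-22
! 3. mathcell shrink(x→12) ~> -12
! 4. mathcell amplify(x→-98) ~> 1176
! 5. chron monthend() ~> 1848-03-31
! 6. chron yhop(n→-7) ~> 1841-03-31
! 7. chron monthend() ~> 1841-03-31
! 8. chron stepdays(n→73) ~> 1841-06-12
! 9. jar fetch(k→bomu) ~> slusib

Answer: 1841-03-31


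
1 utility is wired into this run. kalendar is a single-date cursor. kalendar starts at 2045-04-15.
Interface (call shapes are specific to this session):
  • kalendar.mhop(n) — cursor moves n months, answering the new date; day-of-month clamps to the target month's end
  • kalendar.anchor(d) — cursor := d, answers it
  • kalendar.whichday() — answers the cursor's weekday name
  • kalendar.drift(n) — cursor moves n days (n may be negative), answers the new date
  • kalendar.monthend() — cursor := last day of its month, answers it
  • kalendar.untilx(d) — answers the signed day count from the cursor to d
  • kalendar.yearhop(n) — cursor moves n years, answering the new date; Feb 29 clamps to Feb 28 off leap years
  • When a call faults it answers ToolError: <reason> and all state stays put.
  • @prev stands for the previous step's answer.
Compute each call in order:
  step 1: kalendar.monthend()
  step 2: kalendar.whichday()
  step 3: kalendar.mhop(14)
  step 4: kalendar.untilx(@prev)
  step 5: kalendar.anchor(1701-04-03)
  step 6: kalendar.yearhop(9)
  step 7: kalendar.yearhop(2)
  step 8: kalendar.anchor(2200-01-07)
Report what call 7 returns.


I call kalendar.monthend(), and observe 2045-04-30.
Invoking kalendar.whichday: Sunday.
Then kalendar.mhop using n→14, and see 2046-06-30.
I run kalendar.untilx using d→@prev, and see 0.
I try kalendar.anchor using d→1701-04-03, giving 1701-04-03.
I call kalendar.yearhop using n→9, → 1710-04-03.
Invoking kalendar.yearhop using n→2: 1712-04-03.
Then kalendar.anchor using d→2200-01-07, yielding 2200-01-07.

Answer: 1712-04-03


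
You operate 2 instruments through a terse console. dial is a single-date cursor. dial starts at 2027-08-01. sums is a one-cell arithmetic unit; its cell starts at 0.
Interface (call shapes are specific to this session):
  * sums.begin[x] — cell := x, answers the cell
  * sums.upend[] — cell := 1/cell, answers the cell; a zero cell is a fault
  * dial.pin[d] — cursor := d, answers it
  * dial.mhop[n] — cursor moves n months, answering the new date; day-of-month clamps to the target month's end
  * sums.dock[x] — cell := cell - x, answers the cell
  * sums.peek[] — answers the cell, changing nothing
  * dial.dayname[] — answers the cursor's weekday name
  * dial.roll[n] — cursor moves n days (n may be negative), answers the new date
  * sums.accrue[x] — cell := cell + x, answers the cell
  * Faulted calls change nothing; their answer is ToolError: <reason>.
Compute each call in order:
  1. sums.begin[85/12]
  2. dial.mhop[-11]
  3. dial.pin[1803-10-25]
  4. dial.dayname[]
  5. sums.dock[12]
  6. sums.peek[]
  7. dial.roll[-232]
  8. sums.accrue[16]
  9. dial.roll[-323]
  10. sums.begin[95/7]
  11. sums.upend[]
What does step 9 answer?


[in] begin x='85/12'
:: 85/12
[in] mhop n='-11'
:: 2026-09-01
[in] pin d='1803-10-25'
:: 1803-10-25
[in] dayname
:: Tuesday
[in] dock x='12'
:: -59/12
[in] peek
:: -59/12
[in] roll n='-232'
:: 1803-03-07
[in] accrue x='16'
:: 133/12
[in] roll n='-323'
:: 1802-04-18
[in] begin x='95/7'
:: 95/7
[in] upend
:: 7/95

Answer: 1802-04-18


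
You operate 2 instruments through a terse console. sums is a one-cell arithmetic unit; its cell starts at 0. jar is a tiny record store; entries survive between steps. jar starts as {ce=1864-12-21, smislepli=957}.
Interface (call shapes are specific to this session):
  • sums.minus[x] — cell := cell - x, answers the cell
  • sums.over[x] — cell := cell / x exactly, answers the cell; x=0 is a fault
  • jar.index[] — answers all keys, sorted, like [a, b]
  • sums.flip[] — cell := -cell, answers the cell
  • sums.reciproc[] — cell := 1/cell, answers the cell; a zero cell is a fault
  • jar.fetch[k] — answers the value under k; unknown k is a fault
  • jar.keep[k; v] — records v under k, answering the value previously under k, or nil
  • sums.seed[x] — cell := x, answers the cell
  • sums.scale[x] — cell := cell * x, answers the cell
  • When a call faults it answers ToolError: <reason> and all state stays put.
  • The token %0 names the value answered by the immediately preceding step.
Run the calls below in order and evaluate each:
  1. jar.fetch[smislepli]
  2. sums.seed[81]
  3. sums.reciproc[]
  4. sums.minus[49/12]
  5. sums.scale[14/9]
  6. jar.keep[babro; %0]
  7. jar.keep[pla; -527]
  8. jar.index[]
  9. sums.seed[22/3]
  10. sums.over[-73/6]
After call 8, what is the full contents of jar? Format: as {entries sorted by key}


Answer: {babro=-9233/1458, ce=1864-12-21, pla=-527, smislepli=957}

Derivation:
# 1. fetch(k→smislepli) => 957
# 2. seed(x→81) => 81
# 3. reciproc() => 1/81
# 4. minus(x→49/12) => -1319/324
# 5. scale(x→14/9) => -9233/1458
# 6. keep(k→babro, v→%0) => nil
# 7. keep(k→pla, v→-527) => nil
# 8. index() => [babro, ce, pla, smislepli]
# 9. seed(x→22/3) => 22/3
# 10. over(x→-73/6) => -44/73
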